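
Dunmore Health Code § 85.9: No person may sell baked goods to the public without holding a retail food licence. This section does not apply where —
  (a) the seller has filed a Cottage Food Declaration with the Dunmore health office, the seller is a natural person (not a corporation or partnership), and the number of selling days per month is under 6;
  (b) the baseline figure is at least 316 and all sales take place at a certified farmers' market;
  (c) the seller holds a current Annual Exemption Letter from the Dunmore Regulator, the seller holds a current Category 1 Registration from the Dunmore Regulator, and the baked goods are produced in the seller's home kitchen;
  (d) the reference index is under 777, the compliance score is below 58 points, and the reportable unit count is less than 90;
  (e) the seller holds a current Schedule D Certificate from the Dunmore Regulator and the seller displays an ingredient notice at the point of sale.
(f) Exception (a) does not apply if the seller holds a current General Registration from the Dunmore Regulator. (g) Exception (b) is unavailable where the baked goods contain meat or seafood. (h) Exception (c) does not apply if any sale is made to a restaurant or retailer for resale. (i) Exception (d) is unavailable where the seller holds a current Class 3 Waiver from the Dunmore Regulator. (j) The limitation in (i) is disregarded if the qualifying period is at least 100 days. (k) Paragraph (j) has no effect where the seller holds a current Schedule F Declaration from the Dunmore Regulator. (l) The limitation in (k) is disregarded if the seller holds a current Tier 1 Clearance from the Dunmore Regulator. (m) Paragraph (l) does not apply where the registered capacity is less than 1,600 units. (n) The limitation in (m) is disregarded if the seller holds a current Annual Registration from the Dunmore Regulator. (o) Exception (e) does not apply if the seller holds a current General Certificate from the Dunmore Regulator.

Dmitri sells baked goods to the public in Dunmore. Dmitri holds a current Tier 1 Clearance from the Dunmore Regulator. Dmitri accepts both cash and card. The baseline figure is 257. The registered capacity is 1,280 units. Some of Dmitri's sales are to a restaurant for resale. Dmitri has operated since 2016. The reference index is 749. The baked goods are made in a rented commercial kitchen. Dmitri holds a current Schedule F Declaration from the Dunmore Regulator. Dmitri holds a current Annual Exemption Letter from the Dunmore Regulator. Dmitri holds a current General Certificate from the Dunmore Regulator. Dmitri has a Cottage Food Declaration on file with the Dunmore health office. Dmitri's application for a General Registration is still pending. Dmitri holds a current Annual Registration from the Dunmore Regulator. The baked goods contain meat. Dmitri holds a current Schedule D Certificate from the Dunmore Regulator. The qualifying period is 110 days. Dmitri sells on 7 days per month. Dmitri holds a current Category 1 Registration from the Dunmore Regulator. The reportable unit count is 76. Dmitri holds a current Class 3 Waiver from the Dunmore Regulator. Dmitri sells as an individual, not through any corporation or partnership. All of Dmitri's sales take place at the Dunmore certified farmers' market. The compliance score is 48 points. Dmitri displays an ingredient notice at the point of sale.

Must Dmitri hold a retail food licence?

No — exception (d) applies; Dmitri is not required to hold a retail food licence.

Exception (a) requires that the number of selling days per month is under 6; but the number of selling days per month is 7, not under 6, so (a) is unavailable.
Exception (b) requires that the baseline figure is at least 316; but the baseline figure is 257, short of 316, so (b) is unavailable.
Exception (c) does not apply: the baked goods are made in a commercial kitchen, not a home kitchen.
Exception (d): the reference index is 749, under the 777 limit; the compliance score is 48 points, below the 58 points limit; the reportable unit count is 76, less than the 90 limit — every condition holds. As to paragraphs (i)–(n): (i) applies (a current Class 3 Waiver is held), but yields to (j): (j) is triggered — the qualifying period is 110 days, meeting the 100 days threshold. (k) is engaged (a current Schedule F Declaration is held), but is overridden by (l): (l) operates — a current Tier 1 Clearance is held. (m) would limit (l) — the registered capacity is 1,280 units, less than the 1,600 units limit — but (n) sets (m) aside: (n) is engaged — a current Annual Registration is held. (d) remains available.
Exception (e)'s conditions are all satisfied: a current Schedule D Certificate is held; an ingredient notice is displayed. However, paragraph (o) must be considered: (o) operates against (e): a current General Certificate is held. (e) is therefore removed.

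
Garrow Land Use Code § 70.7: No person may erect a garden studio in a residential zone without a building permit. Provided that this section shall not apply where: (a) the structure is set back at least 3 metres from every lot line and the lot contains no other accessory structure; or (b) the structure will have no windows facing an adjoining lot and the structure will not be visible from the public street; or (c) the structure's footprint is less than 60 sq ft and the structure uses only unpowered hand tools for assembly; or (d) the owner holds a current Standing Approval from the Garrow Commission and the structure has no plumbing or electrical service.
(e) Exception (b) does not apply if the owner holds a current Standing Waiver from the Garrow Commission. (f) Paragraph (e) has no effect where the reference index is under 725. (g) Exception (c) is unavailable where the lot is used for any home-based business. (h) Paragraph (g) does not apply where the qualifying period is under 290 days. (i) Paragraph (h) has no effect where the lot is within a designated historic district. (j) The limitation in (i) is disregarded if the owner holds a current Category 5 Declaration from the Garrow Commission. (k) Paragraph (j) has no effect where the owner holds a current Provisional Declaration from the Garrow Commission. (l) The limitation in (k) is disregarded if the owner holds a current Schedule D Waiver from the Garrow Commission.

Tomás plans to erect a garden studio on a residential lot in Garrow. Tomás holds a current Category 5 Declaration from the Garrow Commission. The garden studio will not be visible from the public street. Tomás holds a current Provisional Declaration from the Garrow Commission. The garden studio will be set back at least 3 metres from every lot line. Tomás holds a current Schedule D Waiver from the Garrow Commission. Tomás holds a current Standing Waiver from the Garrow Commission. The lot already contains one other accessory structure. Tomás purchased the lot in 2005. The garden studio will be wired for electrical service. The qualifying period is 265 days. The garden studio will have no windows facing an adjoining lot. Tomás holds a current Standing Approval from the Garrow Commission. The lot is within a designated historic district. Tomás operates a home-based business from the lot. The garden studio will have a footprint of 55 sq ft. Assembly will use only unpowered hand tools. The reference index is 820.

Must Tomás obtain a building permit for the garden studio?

No — exception (c) applies; Tomás does not need a building permit.

Exception (a) fails — the lot already has another accessory structure.
Exception (b): no windows face an adjoining lot; the structure will not be visible from the street — every condition holds. But: (e) is triggered — a current Standing Waiver is held. (f), which would lift (e), is not engaged — the reference index is 820, not under 725. So (b) is unavailable.
Exception (c): the structure's footprint is 55 sq ft, less than the 60 sq ft limit; assembly uses only hand tools — every condition holds. As to paragraphs (g)–(l): (g) is engaged (a home-based business operates on the lot), but is displaced by (h): (h) operates against (g): the qualifying period is 265 days, under the 290 days limit. (i) applies (the lot is in a historic district), but yields to (j): (j) is engaged — a current Category 5 Declaration is held. (k) is engaged (a current Provisional Declaration is held), but is overridden by (l): (l) operates — a current Schedule D Waiver is held. So (c) applies.
Exception (d) fails — electrical service is planned.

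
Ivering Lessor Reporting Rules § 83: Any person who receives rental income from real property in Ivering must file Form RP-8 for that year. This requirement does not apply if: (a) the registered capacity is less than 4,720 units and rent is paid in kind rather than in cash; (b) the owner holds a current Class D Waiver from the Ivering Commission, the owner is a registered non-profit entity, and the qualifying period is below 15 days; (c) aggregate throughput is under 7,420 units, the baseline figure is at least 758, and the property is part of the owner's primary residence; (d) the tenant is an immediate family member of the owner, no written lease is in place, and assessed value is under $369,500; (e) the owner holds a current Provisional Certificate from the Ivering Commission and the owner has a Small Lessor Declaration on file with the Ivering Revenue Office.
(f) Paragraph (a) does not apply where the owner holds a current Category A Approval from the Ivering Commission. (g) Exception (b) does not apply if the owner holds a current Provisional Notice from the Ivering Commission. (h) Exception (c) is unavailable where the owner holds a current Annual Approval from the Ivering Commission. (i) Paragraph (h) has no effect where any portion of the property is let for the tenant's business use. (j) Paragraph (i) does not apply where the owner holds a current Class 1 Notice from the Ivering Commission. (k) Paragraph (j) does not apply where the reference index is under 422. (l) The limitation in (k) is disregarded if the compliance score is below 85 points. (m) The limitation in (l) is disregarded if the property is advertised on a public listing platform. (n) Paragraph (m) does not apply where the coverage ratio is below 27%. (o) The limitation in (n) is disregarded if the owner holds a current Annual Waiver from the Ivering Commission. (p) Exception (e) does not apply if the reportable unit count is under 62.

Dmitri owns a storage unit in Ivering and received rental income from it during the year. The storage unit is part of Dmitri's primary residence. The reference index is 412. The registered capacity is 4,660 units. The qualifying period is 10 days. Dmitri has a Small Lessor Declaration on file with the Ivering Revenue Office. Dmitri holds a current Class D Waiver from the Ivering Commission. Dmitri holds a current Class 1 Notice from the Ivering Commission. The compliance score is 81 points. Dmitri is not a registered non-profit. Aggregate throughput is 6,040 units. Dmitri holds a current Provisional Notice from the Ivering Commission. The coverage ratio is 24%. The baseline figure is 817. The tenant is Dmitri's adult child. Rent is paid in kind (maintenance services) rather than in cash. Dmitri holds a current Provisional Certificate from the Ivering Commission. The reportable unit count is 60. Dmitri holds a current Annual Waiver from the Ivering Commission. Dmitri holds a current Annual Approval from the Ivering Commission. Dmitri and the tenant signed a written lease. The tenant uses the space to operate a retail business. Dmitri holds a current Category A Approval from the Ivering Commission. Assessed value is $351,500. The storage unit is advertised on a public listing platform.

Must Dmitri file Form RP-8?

Exception (a): the registered capacity is 4,660 units, less than the 4,720 units limit; rent is paid in kind — every condition holds. But applying paragraph (f): (f) operates against (a): a current Category A Approval is held. Exception (a) does not apply.
Exception (b) does not apply: Dmitri is not a registered non-profit.
Exception (c)'s conditions are all satisfied: aggregate throughput is 6,040 units, under the 7,420 units limit; the baseline figure is 817, meeting the 758 threshold; the storage unit is part of the primary residence. Applying paragraphs (h)–(o): (h) is engaged (a current Annual Approval is held), but is itself disapplied by (i): (i) is engaged — the space is let for business use. (j) would limit (i) — a current Class 1 Notice is held — but (k) sets (j) aside: (k) operates — the reference index is 412, under the 422 limit. (l) operates (the compliance score is 81 points, below the 85 points limit), but is overridden by (m): (m) operates against (l): the property is publicly advertised. (n) applies (the coverage ratio is 24%, below the 27% limit), but is set aside by (o): (o) operates against (n): a current Annual Waiver is held. So (c) applies.
Exception (d) fails — a written lease is in place.
All of (e)'s requirements are met (a current Provisional Certificate is held; a Small Lessor Declaration is on file). However, paragraph (p) must be considered: (p) operates against (e): the reportable unit count is 60, under the 62 limit. Exception (e) does not apply.

No — exception (c) applies; Dmitri is not required to file Form RP-8.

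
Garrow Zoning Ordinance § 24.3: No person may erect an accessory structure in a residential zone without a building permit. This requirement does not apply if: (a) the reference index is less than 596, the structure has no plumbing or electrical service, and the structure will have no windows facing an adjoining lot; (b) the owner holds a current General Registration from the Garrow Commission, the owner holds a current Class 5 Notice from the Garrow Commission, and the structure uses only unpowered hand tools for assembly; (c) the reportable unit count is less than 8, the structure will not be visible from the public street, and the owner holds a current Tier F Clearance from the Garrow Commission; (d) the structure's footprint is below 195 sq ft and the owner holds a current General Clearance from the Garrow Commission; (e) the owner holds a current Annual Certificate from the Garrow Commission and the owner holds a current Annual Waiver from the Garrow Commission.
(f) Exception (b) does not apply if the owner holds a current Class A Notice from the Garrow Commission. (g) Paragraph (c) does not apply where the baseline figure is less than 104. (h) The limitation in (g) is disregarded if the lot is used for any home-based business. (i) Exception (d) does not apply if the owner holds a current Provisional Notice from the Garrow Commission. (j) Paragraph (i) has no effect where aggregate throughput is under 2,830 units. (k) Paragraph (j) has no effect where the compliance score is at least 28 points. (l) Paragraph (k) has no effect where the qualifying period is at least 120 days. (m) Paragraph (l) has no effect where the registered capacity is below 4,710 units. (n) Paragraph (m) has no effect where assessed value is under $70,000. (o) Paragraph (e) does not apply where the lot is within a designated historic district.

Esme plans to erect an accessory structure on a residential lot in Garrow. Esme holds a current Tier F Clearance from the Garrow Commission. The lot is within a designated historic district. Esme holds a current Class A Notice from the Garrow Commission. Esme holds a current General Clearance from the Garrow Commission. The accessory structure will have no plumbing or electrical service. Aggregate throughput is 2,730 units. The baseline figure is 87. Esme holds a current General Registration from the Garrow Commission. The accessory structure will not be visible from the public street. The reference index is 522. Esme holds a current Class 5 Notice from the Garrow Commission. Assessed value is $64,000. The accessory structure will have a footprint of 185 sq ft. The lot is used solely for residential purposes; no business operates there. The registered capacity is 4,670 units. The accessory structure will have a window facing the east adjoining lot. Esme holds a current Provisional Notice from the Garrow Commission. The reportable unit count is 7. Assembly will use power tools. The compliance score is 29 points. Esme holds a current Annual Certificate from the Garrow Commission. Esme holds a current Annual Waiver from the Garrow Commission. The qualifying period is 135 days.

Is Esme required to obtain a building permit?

Exception (a) fails — a window faces an adjoining lot.
Exception (b) fails — assembly uses power tools.
Exception (c)'s conditions are all satisfied: the reportable unit count is 7, less than the 8 limit; the structure will not be visible from the street; a current Tier F Clearance is held. But: (g) is triggered — the baseline figure is 87, less than the 104 limit. (h) is not engaged (the lot is solely residential), so (g) stands. So (c) is unavailable.
Exception (d): the structure's footprint is 185 sq ft, below the 195 sq ft limit; a current General Clearance is held — every condition holds. Applying paragraphs (i)–(n): (i) is engaged (a current Provisional Notice is held), but is set aside by (j): (j) is engaged — aggregate throughput is 2,730 units, under the 2,830 units limit. (k) would limit (j) — the compliance score is 29 points, meeting the 28 points threshold — but (l) sets (k) aside: (l) is triggered — the qualifying period is 135 days, meeting the 120 days threshold. (m) would limit (l) — the registered capacity is 4,670 units, below the 4,710 units limit — but (n) sets (m) aside: (n) applies — assessed value is $64,000, under the $70,000 limit. So (d) applies.
All of (e)'s requirements are met (a current Annual Certificate is held; a current Annual Waiver is held). But applying paragraph (o): (o) operates against (e): the lot is in a historic district. So (e) is unavailable.

No — exception (d) applies; Esme does not need a building permit.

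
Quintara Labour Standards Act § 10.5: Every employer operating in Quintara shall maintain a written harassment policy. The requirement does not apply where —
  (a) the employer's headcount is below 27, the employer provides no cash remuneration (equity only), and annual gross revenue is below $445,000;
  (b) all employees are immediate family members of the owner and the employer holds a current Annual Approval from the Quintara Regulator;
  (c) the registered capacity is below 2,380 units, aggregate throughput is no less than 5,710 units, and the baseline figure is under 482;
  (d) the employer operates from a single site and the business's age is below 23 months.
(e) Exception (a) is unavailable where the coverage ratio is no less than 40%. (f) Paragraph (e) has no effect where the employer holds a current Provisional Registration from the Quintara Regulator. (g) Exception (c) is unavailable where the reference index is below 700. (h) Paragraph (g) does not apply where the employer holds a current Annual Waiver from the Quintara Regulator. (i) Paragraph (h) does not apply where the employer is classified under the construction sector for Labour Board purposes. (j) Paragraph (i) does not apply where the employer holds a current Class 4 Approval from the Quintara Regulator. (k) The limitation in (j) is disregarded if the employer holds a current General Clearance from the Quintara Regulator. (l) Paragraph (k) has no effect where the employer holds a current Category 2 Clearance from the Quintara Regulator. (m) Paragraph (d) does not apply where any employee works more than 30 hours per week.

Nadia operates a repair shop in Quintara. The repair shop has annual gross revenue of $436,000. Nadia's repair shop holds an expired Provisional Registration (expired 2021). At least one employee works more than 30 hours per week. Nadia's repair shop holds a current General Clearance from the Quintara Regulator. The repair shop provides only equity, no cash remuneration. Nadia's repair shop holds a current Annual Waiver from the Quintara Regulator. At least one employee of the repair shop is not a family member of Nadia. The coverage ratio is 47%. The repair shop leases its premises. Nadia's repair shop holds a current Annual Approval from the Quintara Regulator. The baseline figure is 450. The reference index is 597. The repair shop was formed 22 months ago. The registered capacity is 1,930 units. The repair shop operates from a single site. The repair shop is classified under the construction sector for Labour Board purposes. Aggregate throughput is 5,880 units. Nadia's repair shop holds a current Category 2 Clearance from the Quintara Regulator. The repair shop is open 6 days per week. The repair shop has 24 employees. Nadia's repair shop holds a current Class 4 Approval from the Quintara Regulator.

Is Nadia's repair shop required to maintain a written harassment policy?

Exception (a)'s conditions are all satisfied: the employer's headcount is 24, below the 27 limit; remuneration is equity-only; annual gross revenue is $436,000, below the $445,000 limit. Turning to paragraphs (e)–(f): (e) operates against (a): the coverage ratio is 47%, meeting the 40% threshold. (f), which would lift (e), is not triggered — the Provisional Registration is not current. Exception (a) does not apply.
Exception (b) fails — at least one employee is not a family member.
Exception (c): the registered capacity is 1,930 units, below the 2,380 units limit; aggregate throughput is 5,880 units, meeting the 5,710 units threshold; the baseline figure is 450, under the 482 limit — every condition holds. Considering the limiting provisions: (g) would limit (c) — the reference index is 597, below the 700 limit — but (h) sets (g) aside: (h) operates against (g): a current Annual Waiver is held. (i) operates (the repair shop is classified under the construction sector), but is displaced by (j): (j) operates against (i): a current Class 4 Approval is held. (k) applies (a current General Clearance is held), but is itself disapplied by (l): (l) operates against (k): a current Category 2 Clearance is held. So (c) applies.
Exception (d) is satisfied on its face — the employer operates from a single site; the business's age is 22 months, below the 23 months limit. Turning to paragraph (m): (m) is triggered — at least one employee exceeds 30 hours/week. So (d) is unavailable.

No — exception (c) applies; Nadia's repair shop is not required to maintain a written harassment policy.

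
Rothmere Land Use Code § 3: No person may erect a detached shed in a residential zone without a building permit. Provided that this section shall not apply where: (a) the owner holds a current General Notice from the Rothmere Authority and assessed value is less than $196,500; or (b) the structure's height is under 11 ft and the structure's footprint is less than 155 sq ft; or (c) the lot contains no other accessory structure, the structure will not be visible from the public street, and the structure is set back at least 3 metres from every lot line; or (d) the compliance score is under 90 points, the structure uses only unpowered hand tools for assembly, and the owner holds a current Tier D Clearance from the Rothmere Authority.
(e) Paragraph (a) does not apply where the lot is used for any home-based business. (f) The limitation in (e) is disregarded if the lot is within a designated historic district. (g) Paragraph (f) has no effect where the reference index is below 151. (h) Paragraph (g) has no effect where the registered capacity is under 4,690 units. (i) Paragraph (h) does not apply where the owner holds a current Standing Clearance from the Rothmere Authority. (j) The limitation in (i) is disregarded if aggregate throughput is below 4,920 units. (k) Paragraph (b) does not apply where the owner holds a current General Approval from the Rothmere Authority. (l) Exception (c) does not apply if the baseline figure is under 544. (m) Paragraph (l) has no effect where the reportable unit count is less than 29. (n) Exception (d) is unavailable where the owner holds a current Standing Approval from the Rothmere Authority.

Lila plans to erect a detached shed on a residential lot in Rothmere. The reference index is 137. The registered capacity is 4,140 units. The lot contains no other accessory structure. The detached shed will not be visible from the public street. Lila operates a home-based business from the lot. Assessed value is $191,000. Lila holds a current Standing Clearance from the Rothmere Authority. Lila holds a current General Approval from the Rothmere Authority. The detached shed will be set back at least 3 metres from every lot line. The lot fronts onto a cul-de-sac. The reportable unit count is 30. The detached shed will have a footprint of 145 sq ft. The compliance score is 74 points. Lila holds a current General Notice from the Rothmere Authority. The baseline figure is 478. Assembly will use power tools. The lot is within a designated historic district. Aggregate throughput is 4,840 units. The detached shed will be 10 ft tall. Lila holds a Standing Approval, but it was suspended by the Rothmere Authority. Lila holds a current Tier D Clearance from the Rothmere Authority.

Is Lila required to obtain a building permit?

Exception (a)'s conditions are all satisfied: a current General Notice is held; assessed value is $191,000, less than the $196,500 limit. Considering the limiting provisions: (e) is triggered (a home-based business operates on the lot), but is displaced by (f): (f) operates against (e): the lot is in a historic district. (g) operates (the reference index is 137, below the 151 limit), but is overridden by (h): (h) operates against (g): the registered capacity is 4,140 units, under the 4,690 units limit. (i) is engaged (a current Standing Clearance is held), but is set aside by (j): (j) is engaged — aggregate throughput is 4,840 units, below the 4,920 units limit. (a) remains available.
Exception (b): the structure's height is 10 ft, under the 11 ft limit; the structure's footprint is 145 sq ft, less than the 155 sq ft limit — every condition holds. Turning to paragraph (k): (k) operates against (b): a current General Approval is held. So (b) is unavailable.
Exception (c)'s conditions are all satisfied: the lot has no other accessory structure; the structure will not be visible from the street; the setback is at least 3 m on every side. But applying paragraphs (l)–(m): (l) is engaged — the baseline figure is 478, under the 544 limit. (m) is not triggered (the reportable unit count is 30, not less than 29), so (l) stands. (c) is therefore removed.
Exception (d) does not apply: assembly uses power tools.

No — exception (a) applies; Lila does not need a building permit.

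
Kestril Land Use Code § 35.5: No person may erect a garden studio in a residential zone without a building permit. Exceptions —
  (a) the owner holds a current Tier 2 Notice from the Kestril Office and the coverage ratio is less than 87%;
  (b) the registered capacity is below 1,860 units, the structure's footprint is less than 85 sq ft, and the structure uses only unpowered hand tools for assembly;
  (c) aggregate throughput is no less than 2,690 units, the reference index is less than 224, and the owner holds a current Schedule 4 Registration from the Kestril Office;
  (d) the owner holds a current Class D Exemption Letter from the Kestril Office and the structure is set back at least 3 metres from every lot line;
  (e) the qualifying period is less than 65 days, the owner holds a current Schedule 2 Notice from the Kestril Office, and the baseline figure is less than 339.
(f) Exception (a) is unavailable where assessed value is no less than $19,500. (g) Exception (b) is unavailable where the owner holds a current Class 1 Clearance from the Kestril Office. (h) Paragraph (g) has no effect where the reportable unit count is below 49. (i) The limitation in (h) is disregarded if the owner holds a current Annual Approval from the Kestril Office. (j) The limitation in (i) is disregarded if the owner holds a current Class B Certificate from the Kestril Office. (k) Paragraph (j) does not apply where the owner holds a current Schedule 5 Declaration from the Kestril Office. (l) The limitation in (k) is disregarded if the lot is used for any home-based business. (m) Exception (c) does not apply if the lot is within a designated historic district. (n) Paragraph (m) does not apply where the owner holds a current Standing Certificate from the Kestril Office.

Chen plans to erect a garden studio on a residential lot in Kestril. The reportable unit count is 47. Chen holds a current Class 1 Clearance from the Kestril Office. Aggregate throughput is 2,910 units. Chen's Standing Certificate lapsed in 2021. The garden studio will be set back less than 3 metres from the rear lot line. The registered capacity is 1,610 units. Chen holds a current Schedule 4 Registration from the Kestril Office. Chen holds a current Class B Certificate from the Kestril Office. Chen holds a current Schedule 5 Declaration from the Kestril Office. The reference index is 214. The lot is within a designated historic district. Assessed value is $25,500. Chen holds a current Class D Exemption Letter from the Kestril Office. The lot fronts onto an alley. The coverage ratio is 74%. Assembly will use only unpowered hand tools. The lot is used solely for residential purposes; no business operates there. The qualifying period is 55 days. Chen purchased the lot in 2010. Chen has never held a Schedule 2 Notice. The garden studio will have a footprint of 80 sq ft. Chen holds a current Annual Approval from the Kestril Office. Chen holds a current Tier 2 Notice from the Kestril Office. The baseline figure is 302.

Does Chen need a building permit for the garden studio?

Yes — Chen must obtain a building permit.

Exception (a) is satisfied on its face — a current Tier 2 Notice is held; the coverage ratio is 74%, less than the 87% limit. However, paragraph (f) must be considered: (f) operates against (a): assessed value is $25,500, meeting the $19,500 threshold. Exception (a) does not apply.
All of (b)'s requirements are met (the registered capacity is 1,610 units, below the 1,860 units limit; the structure's footprint is 80 sq ft, less than the 85 sq ft limit; assembly uses only hand tools). But applying paragraphs (g)–(l): (g) applies — a current Class 1 Clearance is held. (h) would limit (g) — the reportable unit count is 47, below the 49 limit — but (i) sets (h) aside: (i) operates — a current Annual Approval is held. (j) would limit (i) — a current Class B Certificate is held — but (k) sets (j) aside: (k) operates — a current Schedule 5 Declaration is held. (l) is not engaged (the lot is solely residential), so (k) stands. Exception (b) does not apply.
All of (c)'s requirements are met (aggregate throughput is 2,910 units, meeting the 2,690 units threshold; the reference index is 214, less than the 224 limit; a current Schedule 4 Registration is held). Turning to paragraphs (m)–(n): (m) operates against (c): the lot is in a historic district. (n) is inapplicable (no current Standing Certificate is held), so (m) stands. So (c) is unavailable.
Exception (d) does not apply: the rear setback is under 3 m.
Exception (e) does not apply: the Schedule 2 Notice is not current.
Every exception is unavailable, so the rule governs.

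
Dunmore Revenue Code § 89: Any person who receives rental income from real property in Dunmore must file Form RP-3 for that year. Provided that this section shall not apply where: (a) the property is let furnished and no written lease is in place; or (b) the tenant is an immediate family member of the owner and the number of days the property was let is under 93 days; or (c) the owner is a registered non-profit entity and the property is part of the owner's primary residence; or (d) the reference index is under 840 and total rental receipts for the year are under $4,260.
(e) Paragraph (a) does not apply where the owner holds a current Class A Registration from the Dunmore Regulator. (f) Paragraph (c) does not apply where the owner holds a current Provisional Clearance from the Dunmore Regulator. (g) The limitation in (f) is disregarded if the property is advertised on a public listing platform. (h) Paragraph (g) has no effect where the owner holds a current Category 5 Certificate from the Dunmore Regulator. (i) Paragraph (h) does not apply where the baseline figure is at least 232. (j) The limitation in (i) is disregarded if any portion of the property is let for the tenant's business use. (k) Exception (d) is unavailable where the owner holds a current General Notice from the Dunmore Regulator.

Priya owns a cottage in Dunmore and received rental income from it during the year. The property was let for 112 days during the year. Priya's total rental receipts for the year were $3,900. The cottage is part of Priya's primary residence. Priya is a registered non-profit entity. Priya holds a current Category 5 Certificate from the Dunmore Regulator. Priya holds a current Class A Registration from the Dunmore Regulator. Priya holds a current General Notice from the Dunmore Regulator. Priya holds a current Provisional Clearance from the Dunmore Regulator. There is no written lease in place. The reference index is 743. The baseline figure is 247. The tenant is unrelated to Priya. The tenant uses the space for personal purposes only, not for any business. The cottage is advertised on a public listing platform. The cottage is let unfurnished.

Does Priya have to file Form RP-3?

Exception (a) fails — the property is let unfurnished.
Exception (b) does not apply: the tenant is unrelated to the owner.
All of (c)'s requirements are met (Priya is a registered non-profit; the cottage is part of the primary residence). Applying paragraphs (f)–(j): (f) operates (a current Provisional Clearance is held), but yields to (g): (g) is engaged — the property is publicly advertised. (h) would limit (g) — a current Category 5 Certificate is held — but (i) sets (h) aside: (i) is engaged — the baseline figure is 247, meeting the 232 threshold. (j) does not operate here (the space is used for personal purposes only), so (i) stands. (c) remains available.
Exception (d) is satisfied on its face — the reference index is 743, under the 840 limit; total rental receipts for the year are $3,900, under the $4,260 limit. But applying paragraph (k): (k) applies — a current General Notice is held. Exception (d) does not apply.

No — exception (c) applies; Priya is not required to file Form RP-3.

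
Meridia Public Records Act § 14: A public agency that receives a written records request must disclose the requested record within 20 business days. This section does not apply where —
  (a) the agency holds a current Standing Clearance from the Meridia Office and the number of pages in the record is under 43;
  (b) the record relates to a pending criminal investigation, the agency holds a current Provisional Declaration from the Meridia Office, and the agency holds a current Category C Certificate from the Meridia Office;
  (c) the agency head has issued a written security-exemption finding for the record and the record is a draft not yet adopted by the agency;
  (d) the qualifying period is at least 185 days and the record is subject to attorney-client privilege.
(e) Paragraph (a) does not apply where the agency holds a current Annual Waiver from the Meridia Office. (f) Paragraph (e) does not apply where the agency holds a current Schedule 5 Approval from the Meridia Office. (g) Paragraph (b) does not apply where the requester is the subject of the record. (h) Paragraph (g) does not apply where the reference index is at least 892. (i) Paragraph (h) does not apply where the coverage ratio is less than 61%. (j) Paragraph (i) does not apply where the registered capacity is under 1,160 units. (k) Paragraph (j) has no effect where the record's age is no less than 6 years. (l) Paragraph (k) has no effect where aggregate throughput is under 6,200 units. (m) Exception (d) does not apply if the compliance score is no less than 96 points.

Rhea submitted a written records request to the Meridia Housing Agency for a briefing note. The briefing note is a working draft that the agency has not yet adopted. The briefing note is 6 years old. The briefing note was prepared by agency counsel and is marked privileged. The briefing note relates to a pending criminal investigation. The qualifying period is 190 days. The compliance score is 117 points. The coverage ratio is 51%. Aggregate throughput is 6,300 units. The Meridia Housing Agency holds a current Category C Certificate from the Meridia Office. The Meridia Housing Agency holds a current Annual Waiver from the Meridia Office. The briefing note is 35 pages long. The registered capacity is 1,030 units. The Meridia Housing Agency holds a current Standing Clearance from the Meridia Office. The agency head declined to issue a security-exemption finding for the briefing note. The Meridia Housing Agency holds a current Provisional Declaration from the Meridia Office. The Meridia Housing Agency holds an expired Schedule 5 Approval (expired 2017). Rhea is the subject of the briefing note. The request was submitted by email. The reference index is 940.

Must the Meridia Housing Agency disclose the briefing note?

All of (a)'s requirements are met (a current Standing Clearance is held; the number of pages in the record is 35, under the 43 limit). But: (e) is engaged — a current Annual Waiver is held. (f), which would lift (e), is not triggered — there is no Schedule 5 Approval in force. Exception (a) does not apply.
Exception (b) is satisfied on its face — the briefing note relates to a pending investigation; a current Provisional Declaration is held; a current Category C Certificate is held. However, paragraphs (g)–(l) must be considered: (g) operates — Rhea is the subject of the briefing note. (h) is triggered (the reference index is 940, meeting the 892 threshold), but yields to (i): (i) operates against (h): the coverage ratio is 51%, less than the 61% limit. (j) is engaged (the registered capacity is 1,030 units, under the 1,160 units limit), but yields to (k): (k) is triggered — the record's age is 6 years, meeting the 6 years threshold. (l), which would lift (k), is inapplicable — aggregate throughput is 6,300 units, not under 6,200 units. So (b) is unavailable.
Exception (c) fails — the agency head declined to issue a security-exemption finding.
Exception (d): the qualifying period is 190 days, meeting the 185 days threshold; the briefing note is privileged — every condition holds. But: (m) operates against (d): the compliance score is 117 points, meeting the 96 points threshold. (d) is therefore removed.
No exception is made out. the Meridia Housing Agency falls within the general rule.

Yes — the Meridia Housing Agency must disclose the briefing note.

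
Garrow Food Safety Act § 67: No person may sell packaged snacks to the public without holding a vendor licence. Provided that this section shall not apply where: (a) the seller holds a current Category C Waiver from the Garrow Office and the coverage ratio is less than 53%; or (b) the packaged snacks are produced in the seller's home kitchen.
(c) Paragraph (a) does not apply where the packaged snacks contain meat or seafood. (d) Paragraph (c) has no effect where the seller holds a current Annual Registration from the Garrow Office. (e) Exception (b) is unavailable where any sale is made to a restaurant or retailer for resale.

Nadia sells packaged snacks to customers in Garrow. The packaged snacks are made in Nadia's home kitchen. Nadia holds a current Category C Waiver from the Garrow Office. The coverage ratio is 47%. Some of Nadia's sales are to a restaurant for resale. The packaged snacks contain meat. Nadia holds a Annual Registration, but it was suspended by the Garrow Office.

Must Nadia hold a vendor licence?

Yes — Nadia must hold a vendor licence.

Exception (a) is satisfied on its face — a current Category C Waiver is held; the coverage ratio is 47%, less than the 53% limit. However, paragraphs (c)–(d) must be considered: (c) operates — the packaged snacks contain meat. (d), which would lift (c), is not triggered — no current Annual Registration is held. Exception (a) does not apply.
All of (b)'s requirements are met (the packaged snacks are home-kitchen produced). But: (e) operates against (b): some sales are to a restaurant for resale. So (b) is unavailable.
None of the exceptions is available; § 67 applies in full.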